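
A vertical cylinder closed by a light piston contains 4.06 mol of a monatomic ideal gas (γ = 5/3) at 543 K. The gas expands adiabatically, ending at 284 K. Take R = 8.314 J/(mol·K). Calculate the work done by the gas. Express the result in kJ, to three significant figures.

W ≈ 13.1 kJ

Adiabatic ⇒ Q = 0, so W_by = −ΔU = nCᵥ(T₁ − T₂).
Cᵥ = 3R/2 = 12.47 J/(mol·K).
W = (4.06)(12.47)(543 − 284) = 13114 J.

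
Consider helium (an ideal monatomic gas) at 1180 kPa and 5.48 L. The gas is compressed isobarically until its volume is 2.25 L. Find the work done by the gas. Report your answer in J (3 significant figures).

Isobaric: W = P ΔV.
W = (1180 kPa)(2.25 − 5.48 L) = (1180)(-3.23) = -3811 J.

W ≈ -3810 J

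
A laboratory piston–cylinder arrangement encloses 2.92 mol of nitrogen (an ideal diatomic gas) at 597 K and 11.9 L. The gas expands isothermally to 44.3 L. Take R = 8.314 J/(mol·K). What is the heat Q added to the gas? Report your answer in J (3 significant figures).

Q ≈ 19100 J

Isothermal ⇒ ΔU = 0, so Q = W = nRT ln(V₂/V₁).
Q = (2.92)(8.314)(597) ln(44.3/11.9) = 14493 × 1.314 = 19051 J.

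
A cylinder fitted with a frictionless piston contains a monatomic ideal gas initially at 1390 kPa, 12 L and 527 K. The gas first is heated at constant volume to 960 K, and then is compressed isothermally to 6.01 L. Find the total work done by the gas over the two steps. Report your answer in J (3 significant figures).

W_total ≈ -21000 J

Step 1 (isochoric): W = 0 (constant volume).
After step 1: P = 2532 kPa (V unchanged).
Step 2 (isothermal): W = P₁V₁ ln(V₂/V₁) = (30385) ln(6.01/12) = -21011 J.
W_total = 0 − 21011 = -21011 J.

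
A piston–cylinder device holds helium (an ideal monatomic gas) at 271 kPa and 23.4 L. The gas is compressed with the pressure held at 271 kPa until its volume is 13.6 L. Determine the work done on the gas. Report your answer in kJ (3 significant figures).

W ≈ 2.66 kJ

Isobaric: W = P ΔV.
W = (271 kPa)(13.6 − 23.4 L) = (271)(-9.8) = -2656 J.
Work on gas = −W_by = 2656 J.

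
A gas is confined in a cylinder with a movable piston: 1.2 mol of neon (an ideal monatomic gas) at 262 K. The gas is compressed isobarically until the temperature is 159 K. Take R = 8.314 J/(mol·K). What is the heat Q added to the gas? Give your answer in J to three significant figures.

Q ≈ -2570 J

Isobaric: W = nRΔT = (1.2)(8.314)(-103) = -1028 J.
ΔU = nCᵥΔT with Cᵥ = 3R/2: ΔU = (1.2)(12.47)(-103) = -1541 J.
Q = ΔU + W = -1541 − 1028 = -2569 J.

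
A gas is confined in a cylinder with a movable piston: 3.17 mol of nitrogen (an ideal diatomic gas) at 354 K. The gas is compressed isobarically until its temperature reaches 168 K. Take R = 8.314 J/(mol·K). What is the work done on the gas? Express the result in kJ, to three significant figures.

W ≈ 4.90 kJ

Isobaric: W = P ΔV = nR ΔT.
W = (3.17)(8.314)(168 − 354) = -4902 J.
Work on gas = −W_by = 4902 J.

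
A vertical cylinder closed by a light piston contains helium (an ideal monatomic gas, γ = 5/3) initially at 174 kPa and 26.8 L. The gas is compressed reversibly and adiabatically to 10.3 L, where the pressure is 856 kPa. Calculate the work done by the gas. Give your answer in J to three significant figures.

Adiabatic: W = (P₁V₁ − P₂V₂)/(γ − 1) with γ = 5/3.
P₁V₁ = 4663 J, P₂V₂ = 8817 J.
W = (4663 − 8817) / 0.6667 = -6230 J.

W ≈ -6230 J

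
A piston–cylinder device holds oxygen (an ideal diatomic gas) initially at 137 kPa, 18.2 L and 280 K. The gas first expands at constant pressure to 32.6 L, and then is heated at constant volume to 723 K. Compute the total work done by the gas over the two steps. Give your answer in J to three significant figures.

W_total ≈ 1970 J

Step 1 (isobaric): W = PΔV = (137 kPa)(32.6 − 18.2 L) = 1973 J.
Step 2 (isochoric): W = 0 (constant volume).
W_total = 1973 + 0 = 1973 J.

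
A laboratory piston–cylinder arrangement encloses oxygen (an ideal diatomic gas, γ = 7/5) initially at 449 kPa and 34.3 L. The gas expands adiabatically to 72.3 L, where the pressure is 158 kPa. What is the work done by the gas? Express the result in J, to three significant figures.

W ≈ 9940 J

Adiabatic: W = (P₁V₁ − P₂V₂)/(γ − 1) with γ = 7/5.
P₁V₁ = 15401 J, P₂V₂ = 11423 J.
W = (15401 − 11423) / 0.4 = 9943 J.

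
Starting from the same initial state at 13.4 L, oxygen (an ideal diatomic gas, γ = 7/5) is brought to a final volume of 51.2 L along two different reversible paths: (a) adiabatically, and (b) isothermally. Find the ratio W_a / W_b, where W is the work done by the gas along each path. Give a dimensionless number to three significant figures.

W_a / W_b ≈ 0.774

Path (a) adiabatic: W = P₁V₁(1 − (V₁/V₂)^(γ−1))/(γ−1) → W_a/(P₁V₁) = 1.038.
Path (b) isothermal: W = P₁V₁ ln(V₂/V₁) → W_b/(P₁V₁) = 1.34.
W_a / W_b = 1.038 / 1.34 = 0.774.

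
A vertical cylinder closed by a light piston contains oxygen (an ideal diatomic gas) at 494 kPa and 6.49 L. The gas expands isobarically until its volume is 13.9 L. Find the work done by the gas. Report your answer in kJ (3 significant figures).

Isobaric: W = P ΔV.
W = (494 kPa)(13.9 − 6.49 L) = (494)(7.41) = 3661 J.

W ≈ 3.66 kJ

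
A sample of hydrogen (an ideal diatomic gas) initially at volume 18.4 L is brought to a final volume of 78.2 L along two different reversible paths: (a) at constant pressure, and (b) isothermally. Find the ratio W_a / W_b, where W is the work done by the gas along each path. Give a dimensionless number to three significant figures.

Path (a) isobaric: W = P₁(V₂ − V₁) → W_a/(P₁V₁) = 3.25.
Path (b) isothermal: W = P₁V₁ ln(V₂/V₁) → W_b/(P₁V₁) = 1.447.
W_a / W_b = 3.25 / 1.447 = 2.246.

W_a / W_b ≈ 2.25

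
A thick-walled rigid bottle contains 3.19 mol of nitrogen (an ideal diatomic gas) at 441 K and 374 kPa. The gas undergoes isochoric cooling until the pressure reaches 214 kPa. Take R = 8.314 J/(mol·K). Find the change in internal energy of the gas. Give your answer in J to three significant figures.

Constant volume ⇒ W = 0, so Q = ΔU = nCᵥΔT with Cᵥ = 5R/2 = 20.79 J/(mol·K).
At constant V, T₂/T₁ = P₂/P₁ ⇒ ΔT = T₁(P₂/P₁ − 1) = 441·(214/374 − 1) = -188.7 K.
ΔU = (3.19)(20.79)(-188.7) = -12509 J.

ΔU ≈ -12500 J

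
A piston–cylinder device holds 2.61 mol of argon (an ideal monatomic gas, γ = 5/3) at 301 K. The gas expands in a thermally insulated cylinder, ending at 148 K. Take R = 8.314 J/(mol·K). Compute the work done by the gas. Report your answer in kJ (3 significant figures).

W ≈ 4.98 kJ

Adiabatic ⇒ Q = 0, so W_by = −ΔU = nCᵥ(T₁ − T₂).
Cᵥ = 3R/2 = 12.47 J/(mol·K).
W = (2.61)(12.47)(301 − 148) = 4980 J.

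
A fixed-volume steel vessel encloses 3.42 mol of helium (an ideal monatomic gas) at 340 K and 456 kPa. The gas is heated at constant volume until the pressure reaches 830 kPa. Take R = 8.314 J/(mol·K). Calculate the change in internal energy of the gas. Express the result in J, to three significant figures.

ΔU ≈ 11900 J

Constant volume ⇒ W = 0, so Q = ΔU = nCᵥΔT with Cᵥ = 3R/2 = 12.47 J/(mol·K).
At constant V, T₂/T₁ = P₂/P₁ ⇒ ΔT = T₁(P₂/P₁ − 1) = 340·(830/456 − 1) = 278.9 K.
ΔU = (3.42)(12.47)(278.9) = 11894 J.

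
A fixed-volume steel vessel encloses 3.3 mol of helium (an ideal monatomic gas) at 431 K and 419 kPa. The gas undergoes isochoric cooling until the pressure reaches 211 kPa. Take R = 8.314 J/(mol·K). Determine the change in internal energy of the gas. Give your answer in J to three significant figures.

ΔU ≈ -8810 J

Constant volume ⇒ W = 0, so Q = ΔU = nCᵥΔT with Cᵥ = 3R/2 = 12.47 J/(mol·K).
At constant V, T₂/T₁ = P₂/P₁ ⇒ ΔT = T₁(P₂/P₁ − 1) = 431·(211/419 − 1) = -214 K.
ΔU = (3.3)(12.47)(-214) = -8805 J.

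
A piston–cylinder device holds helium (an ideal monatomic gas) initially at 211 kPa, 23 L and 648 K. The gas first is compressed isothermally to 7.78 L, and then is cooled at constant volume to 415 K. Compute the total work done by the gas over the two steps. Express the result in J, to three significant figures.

W_total ≈ -5260 J

Step 1 (isothermal): W = P₁V₁ ln(V₂/V₁) = (4853) ln(7.78/23) = -5260 J.
Step 2 (isochoric): W = 0 (constant volume).
W_total = -5260 + 0 = -5260 J.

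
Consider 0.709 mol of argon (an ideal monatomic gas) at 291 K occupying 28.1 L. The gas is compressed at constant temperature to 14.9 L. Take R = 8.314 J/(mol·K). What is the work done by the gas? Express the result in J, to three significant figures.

Isothermal: W = nRT ln(V₂/V₁).
W = (0.709)(8.314)(291) × ln(14.9/28.1)
  = 1715 × -0.6344
W_by_gas = -1088 J.

W ≈ -1090 J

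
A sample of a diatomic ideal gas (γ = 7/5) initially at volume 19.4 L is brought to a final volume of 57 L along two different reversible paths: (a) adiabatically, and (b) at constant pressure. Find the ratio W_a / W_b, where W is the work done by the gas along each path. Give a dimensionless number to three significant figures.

Path (a) adiabatic: W = P₁V₁(1 − (V₁/V₂)^(γ−1))/(γ−1) → W_a/(P₁V₁) = 0.8755.
Path (b) isobaric: W = P₁(V₂ − V₁) → W_b/(P₁V₁) = 1.938.
W_a / W_b = 0.8755 / 1.938 = 0.4517.

W_a / W_b ≈ 0.452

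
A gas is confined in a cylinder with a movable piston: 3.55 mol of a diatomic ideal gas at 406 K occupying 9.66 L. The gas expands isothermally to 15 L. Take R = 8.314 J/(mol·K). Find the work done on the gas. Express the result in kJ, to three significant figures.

W ≈ -5.27 kJ

Isothermal: W = nRT ln(V₂/V₁).
W = (3.55)(8.314)(406) × ln(15/9.66)
  = 11983 × 0.4401
W_by_gas = 5273 J; work on gas = −W_by = -5273 J.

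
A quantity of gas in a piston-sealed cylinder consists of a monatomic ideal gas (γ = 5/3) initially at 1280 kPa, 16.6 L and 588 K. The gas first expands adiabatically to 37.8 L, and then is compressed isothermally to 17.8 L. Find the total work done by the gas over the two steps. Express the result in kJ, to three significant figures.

Step 1 (adiabatic): W = (P₁V₁ − P₂V₂)/(γ−1) = (21248 − 12276)/0.667 = 13458 J.
After step 1: P = 324.8 kPa, V = 37.8 L, T = 339.7 K.
Step 2 (isothermal): W = P₁V₁ ln(V₂/V₁) = (12276) ln(17.8/37.8) = -9245 J.
W_total = 13458 − 9245 = 4212 J.

W_total ≈ 4.21 kJ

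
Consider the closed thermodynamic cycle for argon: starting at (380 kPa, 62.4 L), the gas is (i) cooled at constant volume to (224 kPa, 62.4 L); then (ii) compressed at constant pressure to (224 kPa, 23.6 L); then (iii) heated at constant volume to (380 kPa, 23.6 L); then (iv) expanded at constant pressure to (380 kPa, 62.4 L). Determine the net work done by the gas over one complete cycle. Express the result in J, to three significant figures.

W_net ≈ 6050 J

Constant-volume legs do no work.
W(ii) = (224)(23.6 − 62.4) = -8691 J; W(iv) = (380)(62.4 − 23.6) = 14744 J.
W_net = -8691 + 14744 = 6053 J (the clockwise enclosed area).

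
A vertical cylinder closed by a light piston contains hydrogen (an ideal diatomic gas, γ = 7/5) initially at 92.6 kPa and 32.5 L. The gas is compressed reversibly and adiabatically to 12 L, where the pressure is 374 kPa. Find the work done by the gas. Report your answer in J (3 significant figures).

Adiabatic: W = (P₁V₁ − P₂V₂)/(γ − 1) with γ = 7/5.
P₁V₁ = 3010 J, P₂V₂ = 4488 J.
W = (3010 − 4488) / 0.4 = -3696 J.

W ≈ -3700 J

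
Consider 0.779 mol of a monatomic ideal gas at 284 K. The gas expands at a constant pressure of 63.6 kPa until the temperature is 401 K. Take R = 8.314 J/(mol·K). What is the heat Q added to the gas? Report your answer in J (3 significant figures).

Isobaric: W = nRΔT = (0.779)(8.314)(117) = 757.8 J.
ΔU = nCᵥΔT with Cᵥ = 3R/2: ΔU = (0.779)(12.47)(117) = 1137 J.
Q = ΔU + W = 1137 + 757.8 = 1894 J.

Q ≈ 1890 J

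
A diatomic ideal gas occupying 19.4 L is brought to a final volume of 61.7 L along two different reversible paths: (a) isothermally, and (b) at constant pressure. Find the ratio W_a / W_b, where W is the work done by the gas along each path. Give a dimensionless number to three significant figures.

Path (a) isothermal: W = P₁V₁ ln(V₂/V₁) → W_a/(P₁V₁) = 1.157.
Path (b) isobaric: W = P₁(V₂ − V₁) → W_b/(P₁V₁) = 2.18.
W_a / W_b = 1.157 / 2.18 = 0.5306.

W_a / W_b ≈ 0.531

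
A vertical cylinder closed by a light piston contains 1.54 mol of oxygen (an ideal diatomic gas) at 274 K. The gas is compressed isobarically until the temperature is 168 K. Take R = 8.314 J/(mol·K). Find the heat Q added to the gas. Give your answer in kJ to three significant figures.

Isobaric: W = nRΔT = (1.54)(8.314)(-106) = -1357 J.
ΔU = nCᵥΔT with Cᵥ = 5R/2: ΔU = (1.54)(20.79)(-106) = -3393 J.
Q = ΔU + W = -3393 − 1357 = -4750 J.

Q ≈ -4.75 kJ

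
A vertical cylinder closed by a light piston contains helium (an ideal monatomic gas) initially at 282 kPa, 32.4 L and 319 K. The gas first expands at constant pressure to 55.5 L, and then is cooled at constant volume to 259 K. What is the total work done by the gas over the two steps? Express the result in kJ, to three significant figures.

W_total ≈ 6.51 kJ

Step 1 (isobaric): W = PΔV = (282 kPa)(55.5 − 32.4 L) = 6514 J.
Step 2 (isochoric): W = 0 (constant volume).
W_total = 6514 + 0 = 6514 J.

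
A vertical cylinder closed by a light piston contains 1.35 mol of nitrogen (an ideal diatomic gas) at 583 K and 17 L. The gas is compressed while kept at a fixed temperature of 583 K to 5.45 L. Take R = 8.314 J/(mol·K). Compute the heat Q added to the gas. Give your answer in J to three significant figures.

Q ≈ -7440 J

Isothermal ⇒ ΔU = 0, so Q = W = nRT ln(V₂/V₁).
Q = (1.35)(8.314)(583) ln(5.45/17) = 6544 × -1.138 = -7444 J.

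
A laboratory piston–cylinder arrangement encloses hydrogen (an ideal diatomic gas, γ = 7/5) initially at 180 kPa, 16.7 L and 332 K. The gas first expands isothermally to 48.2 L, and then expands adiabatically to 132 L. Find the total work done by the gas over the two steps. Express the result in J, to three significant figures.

Step 1 (isothermal): W = P₁V₁ ln(V₂/V₁) = (3006) ln(48.2/16.7) = 3186 J.
After step 1: P = 62.37 kPa, V = 48.2 L, T = 332 K.
Step 2 (adiabatic): W = (P₁V₁ − P₂V₂)/(γ−1) = (3006 − 2009)/0.4 = 2493 J.
W_total = 3186 + 2493 = 5679 J.

W_total ≈ 5680 J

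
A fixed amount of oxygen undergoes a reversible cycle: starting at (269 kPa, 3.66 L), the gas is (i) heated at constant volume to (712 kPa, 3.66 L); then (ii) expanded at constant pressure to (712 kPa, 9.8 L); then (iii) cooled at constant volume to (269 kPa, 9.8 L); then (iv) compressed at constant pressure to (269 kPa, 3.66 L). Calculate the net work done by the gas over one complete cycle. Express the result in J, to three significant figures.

W_net ≈ 2720 J

Constant-volume legs do no work.
W(ii) = (712)(9.8 − 3.66) = 4372 J; W(iv) = (269)(3.66 − 9.8) = -1652 J.
W_net = 4372 − 1652 = 2720 J (the clockwise enclosed area).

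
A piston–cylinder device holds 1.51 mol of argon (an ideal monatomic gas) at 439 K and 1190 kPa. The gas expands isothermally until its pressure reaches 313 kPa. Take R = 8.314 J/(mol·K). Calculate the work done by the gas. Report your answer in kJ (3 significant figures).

W ≈ 7.36 kJ

Isothermal process: W = nRT ln(V₂/V₁) = nRT ln(P₁/P₂).
W = (1.51)(8.314)(439) × ln(1190/313)
  = 5511 × ln(3.802) = 5511 × 1.336
W_by_gas = 7360 J.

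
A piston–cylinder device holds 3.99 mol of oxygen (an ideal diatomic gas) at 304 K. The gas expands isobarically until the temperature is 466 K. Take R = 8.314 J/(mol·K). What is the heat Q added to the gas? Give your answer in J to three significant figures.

Isobaric: W = nRΔT = (3.99)(8.314)(162) = 5374 J.
ΔU = nCᵥΔT with Cᵥ = 5R/2: ΔU = (3.99)(20.79)(162) = 13435 J.
Q = ΔU + W = 13435 + 5374 = 18809 J.

Q ≈ 18800 J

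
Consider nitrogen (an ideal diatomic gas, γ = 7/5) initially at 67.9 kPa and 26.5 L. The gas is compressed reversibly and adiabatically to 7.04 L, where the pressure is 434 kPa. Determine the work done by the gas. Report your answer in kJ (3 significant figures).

Adiabatic: W = (P₁V₁ − P₂V₂)/(γ − 1) with γ = 7/5.
P₁V₁ = 1799 J, P₂V₂ = 3055 J.
W = (1799 − 3055) / 0.4 = -3140 J.

W ≈ -3.14 kJ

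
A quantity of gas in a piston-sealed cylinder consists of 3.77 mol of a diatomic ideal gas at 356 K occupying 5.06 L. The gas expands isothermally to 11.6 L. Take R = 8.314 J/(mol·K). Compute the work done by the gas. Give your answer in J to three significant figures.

Isothermal: W = nRT ln(V₂/V₁).
W = (3.77)(8.314)(356) × ln(11.6/5.06)
  = 11158 × 0.8296
W_by_gas = 9257 J.

W ≈ 9260 J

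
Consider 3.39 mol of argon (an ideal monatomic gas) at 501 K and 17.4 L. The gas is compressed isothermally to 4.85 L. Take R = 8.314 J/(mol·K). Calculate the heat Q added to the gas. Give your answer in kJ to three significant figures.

Isothermal ⇒ ΔU = 0, so Q = W = nRT ln(V₂/V₁).
Q = (3.39)(8.314)(501) ln(4.85/17.4) = 14120 × -1.277 = -18039 J.

Q ≈ -18.0 kJ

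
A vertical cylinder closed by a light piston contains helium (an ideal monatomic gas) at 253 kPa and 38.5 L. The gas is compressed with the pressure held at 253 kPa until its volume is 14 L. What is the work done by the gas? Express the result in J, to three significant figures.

Isobaric: W = P ΔV.
W = (253 kPa)(14 − 38.5 L) = (253)(-24.5) = -6198 J.

W ≈ -6200 J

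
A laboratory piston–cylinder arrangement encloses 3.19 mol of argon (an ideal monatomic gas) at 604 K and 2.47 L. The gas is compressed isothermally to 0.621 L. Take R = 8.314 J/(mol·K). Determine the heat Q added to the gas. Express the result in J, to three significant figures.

Q ≈ -22100 J

Isothermal ⇒ ΔU = 0, so Q = W = nRT ln(V₂/V₁).
Q = (3.19)(8.314)(604) ln(0.621/2.47) = 16019 × -1.381 = -22117 J.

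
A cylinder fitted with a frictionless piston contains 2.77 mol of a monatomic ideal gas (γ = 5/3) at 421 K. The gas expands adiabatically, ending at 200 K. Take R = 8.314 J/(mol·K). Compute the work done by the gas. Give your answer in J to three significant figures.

W ≈ 7630 J

Adiabatic ⇒ Q = 0, so W_by = −ΔU = nCᵥ(T₁ − T₂).
Cᵥ = 3R/2 = 12.47 J/(mol·K).
W = (2.77)(12.47)(421 − 200) = 7634 J.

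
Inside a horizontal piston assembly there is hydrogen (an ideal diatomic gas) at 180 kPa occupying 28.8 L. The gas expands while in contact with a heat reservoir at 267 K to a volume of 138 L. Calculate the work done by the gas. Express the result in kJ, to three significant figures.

Isothermal: W = nRT ln(V₂/V₁) = P₁V₁ ln(V₂/V₁).
P₁V₁ = (180 kPa)(28.8 L) = 5184 J.
W = 5184 × ln(138/28.8) = 5184 × 1.567
W_by_gas = 8123 J.

W ≈ 8.12 kJ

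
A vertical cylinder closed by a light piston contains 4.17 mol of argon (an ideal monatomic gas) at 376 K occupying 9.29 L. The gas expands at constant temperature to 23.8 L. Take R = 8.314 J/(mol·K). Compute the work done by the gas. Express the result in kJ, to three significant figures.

Isothermal: W = nRT ln(V₂/V₁).
W = (4.17)(8.314)(376) × ln(23.8/9.29)
  = 13036 × 0.9407
W_by_gas = 12263 J.

W ≈ 12.3 kJ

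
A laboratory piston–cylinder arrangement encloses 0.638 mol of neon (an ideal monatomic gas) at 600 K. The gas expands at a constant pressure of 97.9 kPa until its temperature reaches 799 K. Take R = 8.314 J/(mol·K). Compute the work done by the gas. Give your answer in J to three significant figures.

Isobaric: W = P ΔV = nR ΔT.
W = (0.638)(8.314)(799 − 600) = 1056 J.

W ≈ 1060 J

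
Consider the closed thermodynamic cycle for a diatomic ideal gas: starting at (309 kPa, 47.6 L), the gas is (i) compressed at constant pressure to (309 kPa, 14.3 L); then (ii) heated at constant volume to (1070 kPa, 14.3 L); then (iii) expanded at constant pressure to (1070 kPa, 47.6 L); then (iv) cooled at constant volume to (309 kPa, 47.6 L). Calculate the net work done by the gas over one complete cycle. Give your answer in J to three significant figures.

Constant-volume legs do no work.
W(i) = (309)(14.3 − 47.6) = -10290 J; W(iii) = (1070)(47.6 − 14.3) = 35631 J.
W_net = -10290 + 35631 = 25341 J (the clockwise enclosed area).

W_net ≈ 25300 J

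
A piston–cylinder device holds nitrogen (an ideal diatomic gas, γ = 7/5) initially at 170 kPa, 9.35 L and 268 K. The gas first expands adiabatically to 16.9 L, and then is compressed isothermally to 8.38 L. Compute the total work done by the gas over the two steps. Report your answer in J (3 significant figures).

Step 1 (adiabatic): W = (P₁V₁ − P₂V₂)/(γ−1) = (1590 − 1254)/0.4 = 837.8 J.
After step 1: P = 74.22 kPa, V = 16.9 L, T = 211.5 K.
Step 2 (isothermal): W = P₁V₁ ln(V₂/V₁) = (1254) ln(8.38/16.9) = -879.9 J.
W_total = 837.8 − 879.9 = -42.12 J.

W_total ≈ -42.1 J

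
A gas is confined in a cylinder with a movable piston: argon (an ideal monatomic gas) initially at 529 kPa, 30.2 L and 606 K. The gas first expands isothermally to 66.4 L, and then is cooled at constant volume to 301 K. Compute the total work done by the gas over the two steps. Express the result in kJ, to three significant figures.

Step 1 (isothermal): W = P₁V₁ ln(V₂/V₁) = (15976) ln(66.4/30.2) = 12587 J.
Step 2 (isochoric): W = 0 (constant volume).
W_total = 12587 + 0 = 12587 J.

W_total ≈ 12.6 kJ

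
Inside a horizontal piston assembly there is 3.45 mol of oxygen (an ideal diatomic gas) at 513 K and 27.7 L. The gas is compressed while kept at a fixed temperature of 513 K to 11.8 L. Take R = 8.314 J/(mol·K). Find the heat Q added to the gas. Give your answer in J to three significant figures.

Isothermal ⇒ ΔU = 0, so Q = W = nRT ln(V₂/V₁).
Q = (3.45)(8.314)(513) ln(11.8/27.7) = 14715 × -0.8533 = -12556 J.

Q ≈ -12600 J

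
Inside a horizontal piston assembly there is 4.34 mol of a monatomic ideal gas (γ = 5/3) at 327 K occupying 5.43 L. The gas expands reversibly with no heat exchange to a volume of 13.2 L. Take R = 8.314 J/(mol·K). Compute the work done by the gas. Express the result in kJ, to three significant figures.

Adiabatic: TV^(γ−1) = const with γ = 5/3.
T₂ = T₁ (V₁/V₂)^(γ−1) = 327 × (5.43/13.2)^0.667 = 327 × 0.5531 = 180.9 K.
W_by = nCᵥ(T₁ − T₂) = (4.34)(12.47)(327 − 180.9) = 7909 J.

W ≈ 7.91 kJ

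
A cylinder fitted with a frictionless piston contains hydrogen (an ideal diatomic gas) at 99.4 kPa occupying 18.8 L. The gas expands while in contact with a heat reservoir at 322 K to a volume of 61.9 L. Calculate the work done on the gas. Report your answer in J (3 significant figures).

W ≈ -2230 J

Isothermal: W = nRT ln(V₂/V₁) = P₁V₁ ln(V₂/V₁).
P₁V₁ = (99.4 kPa)(18.8 L) = 1869 J.
W = 1869 × ln(61.9/18.8) = 1869 × 1.192
W_by_gas = 2227 J; work on gas = −W_by = -2227 J.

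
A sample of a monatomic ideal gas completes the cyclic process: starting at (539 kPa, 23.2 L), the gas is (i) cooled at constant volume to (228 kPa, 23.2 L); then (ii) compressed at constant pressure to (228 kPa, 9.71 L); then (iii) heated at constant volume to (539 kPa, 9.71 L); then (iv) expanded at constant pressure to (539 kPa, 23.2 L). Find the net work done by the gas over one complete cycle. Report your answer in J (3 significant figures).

W_net ≈ 4200 J

Constant-volume legs do no work.
W(ii) = (228)(9.71 − 23.2) = -3076 J; W(iv) = (539)(23.2 − 9.71) = 7271 J.
W_net = -3076 + 7271 = 4195 J (the clockwise enclosed area).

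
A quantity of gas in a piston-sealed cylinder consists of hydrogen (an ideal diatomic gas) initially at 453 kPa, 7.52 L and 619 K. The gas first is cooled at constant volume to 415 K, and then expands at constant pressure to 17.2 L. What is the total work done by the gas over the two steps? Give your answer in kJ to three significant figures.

W_total ≈ 2.94 kJ

Step 1 (isochoric): W = 0 (constant volume).
After step 1: P = 303.7 kPa (V unchanged).
Step 2 (isobaric): W = PΔV = (303.7 kPa)(17.2 − 7.52 L) = 2940 J.
W_total = 0 + 2940 = 2940 J.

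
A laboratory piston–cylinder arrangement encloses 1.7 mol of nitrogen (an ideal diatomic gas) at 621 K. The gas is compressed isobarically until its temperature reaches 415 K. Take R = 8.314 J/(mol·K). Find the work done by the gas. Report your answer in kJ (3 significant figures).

W ≈ -2.91 kJ

Isobaric: W = P ΔV = nR ΔT.
W = (1.7)(8.314)(415 − 621) = -2912 J.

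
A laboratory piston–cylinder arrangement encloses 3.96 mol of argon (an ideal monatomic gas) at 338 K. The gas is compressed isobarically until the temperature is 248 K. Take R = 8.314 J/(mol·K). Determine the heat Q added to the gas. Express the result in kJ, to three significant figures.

Q ≈ -7.41 kJ

Isobaric: W = nRΔT = (3.96)(8.314)(-90) = -2963 J.
ΔU = nCᵥΔT with Cᵥ = 3R/2: ΔU = (3.96)(12.47)(-90) = -4445 J.
Q = ΔU + W = -4445 − 2963 = -7408 J.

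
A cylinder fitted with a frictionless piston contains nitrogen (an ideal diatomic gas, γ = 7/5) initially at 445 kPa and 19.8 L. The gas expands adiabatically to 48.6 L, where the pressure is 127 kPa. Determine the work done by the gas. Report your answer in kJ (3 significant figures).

W ≈ 6.60 kJ

Adiabatic: W = (P₁V₁ − P₂V₂)/(γ − 1) with γ = 7/5.
P₁V₁ = 8811 J, P₂V₂ = 6172 J.
W = (8811 − 6172) / 0.4 = 6597 J.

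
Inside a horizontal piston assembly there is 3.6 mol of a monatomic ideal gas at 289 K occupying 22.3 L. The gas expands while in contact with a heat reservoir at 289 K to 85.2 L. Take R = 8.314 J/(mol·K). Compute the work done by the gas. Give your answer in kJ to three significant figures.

W ≈ 11.6 kJ

Isothermal: W = nRT ln(V₂/V₁).
W = (3.6)(8.314)(289) × ln(85.2/22.3)
  = 8650 × 1.34
W_by_gas = 11594 J.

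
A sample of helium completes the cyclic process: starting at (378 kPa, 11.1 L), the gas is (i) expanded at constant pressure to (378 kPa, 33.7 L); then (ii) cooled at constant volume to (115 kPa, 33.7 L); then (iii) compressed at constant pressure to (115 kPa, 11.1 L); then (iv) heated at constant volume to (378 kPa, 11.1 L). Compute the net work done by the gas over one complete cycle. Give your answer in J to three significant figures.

Constant-volume legs do no work.
W(i) = (378)(33.7 − 11.1) = 8543 J; W(iii) = (115)(11.1 − 33.7) = -2599 J.
W_net = 8543 − 2599 = 5944 J (the clockwise enclosed area).

W_net ≈ 5940 J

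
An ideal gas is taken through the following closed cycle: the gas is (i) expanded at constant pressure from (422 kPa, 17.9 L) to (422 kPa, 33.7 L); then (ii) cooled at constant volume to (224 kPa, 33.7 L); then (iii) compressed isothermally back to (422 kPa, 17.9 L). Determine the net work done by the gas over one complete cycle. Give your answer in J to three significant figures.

W_net ≈ 1890 J

Leg (i): W = PΔV = (422)(33.7 − 17.9) = 6668 J.
Leg (ii): W = 0.
Leg (iii): W = PᵢVᵢ ln(V_f/Vᵢ) = (7549) ln(17.9/33.7) = -4776 J.
W_net = 6668 − 4776 = 1891 J.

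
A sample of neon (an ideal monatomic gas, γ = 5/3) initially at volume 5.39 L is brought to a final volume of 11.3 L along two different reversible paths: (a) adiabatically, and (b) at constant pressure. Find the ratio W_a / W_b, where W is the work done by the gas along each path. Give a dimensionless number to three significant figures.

W_a / W_b ≈ 0.533

Path (a) adiabatic: W = P₁V₁(1 − (V₁/V₂)^(γ−1))/(γ−1) → W_a/(P₁V₁) = 0.5843.
Path (b) isobaric: W = P₁(V₂ − V₁) → W_b/(P₁V₁) = 1.096.
W_a / W_b = 0.5843 / 1.096 = 0.5329.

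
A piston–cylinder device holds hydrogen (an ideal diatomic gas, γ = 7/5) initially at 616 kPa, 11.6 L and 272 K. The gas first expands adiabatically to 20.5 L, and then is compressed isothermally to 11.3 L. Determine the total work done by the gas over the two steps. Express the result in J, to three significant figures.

Step 1 (adiabatic): W = (P₁V₁ − P₂V₂)/(γ−1) = (7146 − 5690)/0.4 = 3639 J.
After step 1: P = 277.6 kPa, V = 20.5 L, T = 216.6 K.
Step 2 (isothermal): W = P₁V₁ ln(V₂/V₁) = (5690) ln(11.3/20.5) = -3389 J.
W_total = 3639 − 3389 = 249.6 J.

W_total ≈ 250 J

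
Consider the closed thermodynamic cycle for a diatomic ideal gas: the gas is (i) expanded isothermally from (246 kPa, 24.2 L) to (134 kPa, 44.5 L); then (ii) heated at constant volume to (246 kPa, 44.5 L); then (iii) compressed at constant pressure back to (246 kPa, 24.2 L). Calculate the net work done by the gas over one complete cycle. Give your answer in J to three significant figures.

Leg (i): W = PᵢVᵢ ln(V_f/Vᵢ) = (5953) ln(44.5/24.2) = 3626 J.
Leg (ii): W = 0.
Leg (iii): W = PΔV = (246)(24.2 − 44.5) = -4994 J.
W_net = 3626 − 4994 = -1367 J.

W_net ≈ -1370 J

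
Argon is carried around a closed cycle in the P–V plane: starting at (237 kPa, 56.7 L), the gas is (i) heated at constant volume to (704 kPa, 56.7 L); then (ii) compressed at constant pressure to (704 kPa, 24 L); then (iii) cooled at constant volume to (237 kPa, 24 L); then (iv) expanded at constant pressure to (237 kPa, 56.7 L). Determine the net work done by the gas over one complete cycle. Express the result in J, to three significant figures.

Constant-volume legs do no work.
W(ii) = (704)(24 − 56.7) = -23021 J; W(iv) = (237)(56.7 − 24) = 7750 J.
W_net = -23021 + 7750 = -15271 J (the counter-clockwise enclosed area).

W_net ≈ -15300 J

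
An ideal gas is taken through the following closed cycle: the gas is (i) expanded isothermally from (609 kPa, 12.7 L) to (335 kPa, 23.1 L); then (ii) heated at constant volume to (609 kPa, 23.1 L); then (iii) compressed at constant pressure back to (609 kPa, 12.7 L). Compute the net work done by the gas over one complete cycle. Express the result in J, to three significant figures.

W_net ≈ -1710 J

Leg (i): W = PᵢVᵢ ln(V_f/Vᵢ) = (7734) ln(23.1/12.7) = 4627 J.
Leg (ii): W = 0.
Leg (iii): W = PΔV = (609)(12.7 − 23.1) = -6334 J.
W_net = 4627 − 6334 = -1707 J.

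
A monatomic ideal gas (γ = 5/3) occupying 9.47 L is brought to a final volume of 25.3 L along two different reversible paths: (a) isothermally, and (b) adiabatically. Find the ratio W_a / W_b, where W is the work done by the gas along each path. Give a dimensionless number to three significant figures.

Path (a) isothermal: W = P₁V₁ ln(V₂/V₁) → W_a/(P₁V₁) = 0.9827.
Path (b) adiabatic: W = P₁V₁(1 − (V₁/V₂)^(γ−1))/(γ−1) → W_b/(P₁V₁) = 0.7209.
W_a / W_b = 0.9827 / 0.7209 = 1.363.

W_a / W_b ≈ 1.36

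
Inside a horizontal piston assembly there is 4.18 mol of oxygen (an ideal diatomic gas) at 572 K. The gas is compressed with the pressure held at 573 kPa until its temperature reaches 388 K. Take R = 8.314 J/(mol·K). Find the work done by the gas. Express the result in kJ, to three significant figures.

Isobaric: W = P ΔV = nR ΔT.
W = (4.18)(8.314)(388 − 572) = -6394 J.

W ≈ -6.39 kJ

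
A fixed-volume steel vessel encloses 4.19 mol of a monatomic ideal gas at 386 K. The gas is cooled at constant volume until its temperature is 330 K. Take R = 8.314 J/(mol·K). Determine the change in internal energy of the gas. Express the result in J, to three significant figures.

ΔU ≈ -2930 J

Constant volume ⇒ W = 0, so Q = ΔU = nCᵥΔT with Cᵥ = 3R/2 = 12.47 J/(mol·K).
ΔU = (4.19)(12.47)(330 − 386) = -2926 J.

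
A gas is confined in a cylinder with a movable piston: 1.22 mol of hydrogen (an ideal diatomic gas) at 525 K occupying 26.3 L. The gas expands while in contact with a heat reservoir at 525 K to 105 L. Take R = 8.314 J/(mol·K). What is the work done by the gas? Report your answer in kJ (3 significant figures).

Isothermal: W = nRT ln(V₂/V₁).
W = (1.22)(8.314)(525) × ln(105/26.3)
  = 5325 × 1.384
W_by_gas = 7372 J.

W ≈ 7.37 kJ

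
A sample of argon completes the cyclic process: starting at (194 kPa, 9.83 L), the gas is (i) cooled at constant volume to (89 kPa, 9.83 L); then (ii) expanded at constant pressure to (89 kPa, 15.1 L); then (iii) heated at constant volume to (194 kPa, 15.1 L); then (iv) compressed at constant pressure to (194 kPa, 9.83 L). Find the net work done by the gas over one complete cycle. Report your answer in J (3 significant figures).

Constant-volume legs do no work.
W(ii) = (89)(15.1 − 9.83) = 469 J; W(iv) = (194)(9.83 − 15.1) = -1022 J.
W_net = 469 − 1022 = -553.3 J (the counter-clockwise enclosed area).

W_net ≈ -553 J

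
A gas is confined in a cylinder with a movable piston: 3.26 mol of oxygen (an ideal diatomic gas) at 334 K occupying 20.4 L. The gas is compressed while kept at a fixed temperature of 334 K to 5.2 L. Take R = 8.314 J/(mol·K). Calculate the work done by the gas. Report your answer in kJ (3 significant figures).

Isothermal: W = nRT ln(V₂/V₁).
W = (3.26)(8.314)(334) × ln(5.2/20.4)
  = 9053 × -1.367
W_by_gas = -12374 J.

W ≈ -12.4 kJ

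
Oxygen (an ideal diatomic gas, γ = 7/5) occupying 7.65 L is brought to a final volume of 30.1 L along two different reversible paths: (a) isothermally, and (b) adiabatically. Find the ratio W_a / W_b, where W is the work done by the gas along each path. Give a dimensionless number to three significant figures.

W_a / W_b ≈ 1.30

Path (a) isothermal: W = P₁V₁ ln(V₂/V₁) → W_a/(P₁V₁) = 1.37.
Path (b) adiabatic: W = P₁V₁(1 − (V₁/V₂)^(γ−1))/(γ−1) → W_b/(P₁V₁) = 1.055.
W_a / W_b = 1.37 / 1.055 = 1.299.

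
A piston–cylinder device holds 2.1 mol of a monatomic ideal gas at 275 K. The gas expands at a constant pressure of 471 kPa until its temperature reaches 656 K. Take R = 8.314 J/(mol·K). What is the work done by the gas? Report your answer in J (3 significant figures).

W ≈ 6650 J

Isobaric: W = P ΔV = nR ΔT.
W = (2.1)(8.314)(656 − 275) = 6652 J.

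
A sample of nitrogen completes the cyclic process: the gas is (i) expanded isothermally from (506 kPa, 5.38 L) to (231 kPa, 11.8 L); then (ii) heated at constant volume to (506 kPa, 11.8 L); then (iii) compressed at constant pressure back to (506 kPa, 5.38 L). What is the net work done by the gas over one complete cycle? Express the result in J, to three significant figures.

Leg (i): W = PᵢVᵢ ln(V_f/Vᵢ) = (2722) ln(11.8/5.38) = 2138 J.
Leg (ii): W = 0.
Leg (iii): W = PΔV = (506)(5.38 − 11.8) = -3249 J.
W_net = 2138 − 3249 = -1110 J.

W_net ≈ -1110 J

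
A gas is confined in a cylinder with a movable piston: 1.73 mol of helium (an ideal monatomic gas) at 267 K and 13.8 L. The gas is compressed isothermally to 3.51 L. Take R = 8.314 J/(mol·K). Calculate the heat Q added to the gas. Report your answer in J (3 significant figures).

Q ≈ -5260 J

Isothermal ⇒ ΔU = 0, so Q = W = nRT ln(V₂/V₁).
Q = (1.73)(8.314)(267) ln(3.51/13.8) = 3840 × -1.369 = -5258 J.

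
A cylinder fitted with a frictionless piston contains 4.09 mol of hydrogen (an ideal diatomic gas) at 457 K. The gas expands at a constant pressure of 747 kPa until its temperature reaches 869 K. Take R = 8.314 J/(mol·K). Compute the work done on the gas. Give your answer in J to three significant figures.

W ≈ -14000 J

Isobaric: W = P ΔV = nR ΔT.
W = (4.09)(8.314)(869 − 457) = 14010 J.
Work on gas = −W_by = -14010 J.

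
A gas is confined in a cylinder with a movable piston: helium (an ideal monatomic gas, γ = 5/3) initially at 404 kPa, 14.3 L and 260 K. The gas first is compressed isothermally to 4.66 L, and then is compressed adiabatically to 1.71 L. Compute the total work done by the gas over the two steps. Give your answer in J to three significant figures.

Step 1 (isothermal): W = P₁V₁ ln(V₂/V₁) = (5777) ln(4.66/14.3) = -6478 J.
After step 1: P = 1240 kPa, V = 4.66 L, T = 260 K.
Step 2 (adiabatic): W = (P₁V₁ − P₂V₂)/(γ−1) = (5777 − 11271)/0.667 = -8241 J.
W_total = -6478 − 8241 = -14719 J.

W_total ≈ -14700 J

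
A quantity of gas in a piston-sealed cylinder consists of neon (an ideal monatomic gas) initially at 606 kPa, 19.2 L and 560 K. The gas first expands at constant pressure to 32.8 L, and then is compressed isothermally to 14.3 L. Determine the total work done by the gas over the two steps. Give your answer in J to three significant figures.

W_total ≈ -8260 J

Step 1 (isobaric): W = PΔV = (606 kPa)(32.8 − 19.2 L) = 8242 J.
After step 1: P = 606 kPa, V = 32.8 L, T = 956.7 K.
Step 2 (isothermal): W = P₁V₁ ln(V₂/V₁) = (19877) ln(14.3/32.8) = -16501 J.
W_total = 8242 − 16501 = -8260 J.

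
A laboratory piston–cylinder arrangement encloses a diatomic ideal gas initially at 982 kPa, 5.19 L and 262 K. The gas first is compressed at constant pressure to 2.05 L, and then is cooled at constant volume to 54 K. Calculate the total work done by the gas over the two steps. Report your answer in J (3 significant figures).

Step 1 (isobaric): W = PΔV = (982 kPa)(2.05 − 5.19 L) = -3083 J.
Step 2 (isochoric): W = 0 (constant volume).
W_total = -3083 + 0 = -3083 J.

W_total ≈ -3080 J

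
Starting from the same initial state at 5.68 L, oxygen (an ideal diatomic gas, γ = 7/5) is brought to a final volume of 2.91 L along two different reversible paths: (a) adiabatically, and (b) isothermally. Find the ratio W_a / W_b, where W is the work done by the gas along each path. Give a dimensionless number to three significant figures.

Path (a) adiabatic: W = P₁V₁(1 − (V₁/V₂)^(γ−1))/(γ−1) → W_a/(P₁V₁) = -0.7668.
Path (b) isothermal: W = P₁V₁ ln(V₂/V₁) → W_b/(P₁V₁) = -0.6688.
W_a / W_b = -0.7668 / -0.6688 = 1.147.

W_a / W_b ≈ 1.15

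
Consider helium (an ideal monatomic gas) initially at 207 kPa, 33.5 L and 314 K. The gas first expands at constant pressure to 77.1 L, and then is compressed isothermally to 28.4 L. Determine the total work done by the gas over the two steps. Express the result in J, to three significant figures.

W_total ≈ -6910 J

Step 1 (isobaric): W = PΔV = (207 kPa)(77.1 − 33.5 L) = 9025 J.
After step 1: P = 207 kPa, V = 77.1 L, T = 722.7 K.
Step 2 (isothermal): W = P₁V₁ ln(V₂/V₁) = (15960) ln(28.4/77.1) = -15939 J.
W_total = 9025 − 15939 = -6914 J.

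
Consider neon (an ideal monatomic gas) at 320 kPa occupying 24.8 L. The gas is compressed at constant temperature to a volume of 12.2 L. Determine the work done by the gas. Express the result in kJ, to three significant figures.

W ≈ -5.63 kJ

Isothermal: W = nRT ln(V₂/V₁) = P₁V₁ ln(V₂/V₁).
P₁V₁ = (320 kPa)(24.8 L) = 7936 J.
W = 7936 × ln(12.2/24.8) = 7936 × -0.7094
W_by_gas = -5630 J.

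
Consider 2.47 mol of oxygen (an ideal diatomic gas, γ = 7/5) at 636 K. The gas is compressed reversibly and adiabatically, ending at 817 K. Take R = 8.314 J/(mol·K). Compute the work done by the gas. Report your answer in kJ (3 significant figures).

Adiabatic ⇒ Q = 0, so W_by = −ΔU = nCᵥ(T₁ − T₂).
Cᵥ = 5R/2 = 20.79 J/(mol·K).
W = (2.47)(20.79)(636 − 817) = -9292 J.

W ≈ -9.29 kJ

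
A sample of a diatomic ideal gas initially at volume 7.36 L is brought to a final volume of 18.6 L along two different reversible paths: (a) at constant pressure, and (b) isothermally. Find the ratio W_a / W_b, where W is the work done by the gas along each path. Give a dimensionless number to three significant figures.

W_a / W_b ≈ 1.65

Path (a) isobaric: W = P₁(V₂ − V₁) → W_a/(P₁V₁) = 1.527.
Path (b) isothermal: W = P₁V₁ ln(V₂/V₁) → W_b/(P₁V₁) = 0.9271.
W_a / W_b = 1.527 / 0.9271 = 1.647.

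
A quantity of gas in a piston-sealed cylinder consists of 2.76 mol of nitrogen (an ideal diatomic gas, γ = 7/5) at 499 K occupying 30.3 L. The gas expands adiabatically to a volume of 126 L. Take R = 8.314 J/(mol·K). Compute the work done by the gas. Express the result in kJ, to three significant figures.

W ≈ 12.4 kJ

Adiabatic: TV^(γ−1) = const with γ = 7/5.
T₂ = T₁ (V₁/V₂)^(γ−1) = 499 × (30.3/126)^0.4 = 499 × 0.5655 = 282.2 K.
W_by = nCᵥ(T₁ − T₂) = (2.76)(20.79)(499 − 282.2) = 12438 J.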